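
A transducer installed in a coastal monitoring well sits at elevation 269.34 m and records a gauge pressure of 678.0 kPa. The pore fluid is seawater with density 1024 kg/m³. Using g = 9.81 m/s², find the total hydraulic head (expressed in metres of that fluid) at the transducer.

ψ = P/(ρg) = 678.0×1000 / (1024 × 9.81) = 67.49 m.
h = z + ψ = 269.34 + 67.49 = 336.83 m.

h ≈ 336.83 m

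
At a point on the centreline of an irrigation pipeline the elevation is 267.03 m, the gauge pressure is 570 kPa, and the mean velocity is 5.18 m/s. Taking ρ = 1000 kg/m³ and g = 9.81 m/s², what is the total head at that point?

h ≈ 326.50 m

Pressure head ψ = P/(ρg) = 570×1000 / (1000 × 9.81) = 58.10 m.
Velocity head = v²/(2g) = 5.18² / (2 × 9.81) = 1.368 m.
h = z + ψ + v²/(2g) = 267.03 + 58.10 + 1.368 = 326.50 m.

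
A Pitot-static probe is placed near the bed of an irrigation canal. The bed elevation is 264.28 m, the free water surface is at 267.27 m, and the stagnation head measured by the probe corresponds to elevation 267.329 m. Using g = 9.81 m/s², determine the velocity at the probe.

v ≈ 1.08 m/s

Near the bed, under hydrostatic conditions, the piezometric head (z + ψ) equals the free-surface elevation, 267.27 m.
Velocity head = total − piezometric = 267.329 − 267.27 = 0.059 m.
v = √(2g·h_v) = √(2 × 9.81 × 0.059) = 1.08 m/s.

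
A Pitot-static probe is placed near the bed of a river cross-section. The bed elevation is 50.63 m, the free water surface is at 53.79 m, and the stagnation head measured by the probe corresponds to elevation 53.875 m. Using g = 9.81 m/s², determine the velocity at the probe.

Near the bed, under hydrostatic conditions, the piezometric head (z + ψ) equals the free-surface elevation, 53.79 m.
Velocity head = total − piezometric = 53.875 − 53.79 = 0.085 m.
v = √(2g·h_v) = √(2 × 9.81 × 0.085) = 1.29 m/s.

v ≈ 1.29 m/s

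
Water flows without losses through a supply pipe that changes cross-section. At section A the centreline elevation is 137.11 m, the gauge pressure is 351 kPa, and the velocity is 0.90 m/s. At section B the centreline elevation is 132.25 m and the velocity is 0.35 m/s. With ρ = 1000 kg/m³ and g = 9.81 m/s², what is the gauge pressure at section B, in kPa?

P₂ ≈ 399 kPa

Pressure head at A: ψ₁ = P₁/(ρg) = 351×1000 / (1000 × 9.81) = 35.78 m.
Velocity heads: v₁²/2g = 0.90²/19.62 = 0.041 m; v₂²/2g = 0.35²/19.62 = 0.006 m.
Total head H = z₁ + ψ₁ + v₁²/2g = 137.11 + 35.78 + 0.041 = 172.93 m.
ψ₂ = H − z₂ − v₂²/2g = 172.93 − 132.25 − 0.006 = 40.67 m.
P₂ = ρgψ₂ = 1000 × 9.81 × 40.67 ≈ 399 kPa.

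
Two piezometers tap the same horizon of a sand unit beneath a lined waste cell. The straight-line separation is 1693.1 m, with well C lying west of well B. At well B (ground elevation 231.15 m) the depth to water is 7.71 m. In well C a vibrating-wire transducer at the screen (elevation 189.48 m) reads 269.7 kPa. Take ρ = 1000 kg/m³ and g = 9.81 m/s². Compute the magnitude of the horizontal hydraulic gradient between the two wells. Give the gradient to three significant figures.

i ≈ 0.00382

Total head at well B: h = 231.15 − 7.71 = 223.44 m.
Pressure head at well C: ψ = P/(ρg) = 269.7×1000 / (1000 × 9.81) = 27.49 m.
Total head at well C: h = z + ψ = 189.48 + 27.49 = 216.97 m.
Head difference: h(well B) − h(well C) = 223.44 − 216.97 = 6.47 m.
Hydraulic gradient: i = |Δh| / L = 6.47 / 1693.1 = 0.00382.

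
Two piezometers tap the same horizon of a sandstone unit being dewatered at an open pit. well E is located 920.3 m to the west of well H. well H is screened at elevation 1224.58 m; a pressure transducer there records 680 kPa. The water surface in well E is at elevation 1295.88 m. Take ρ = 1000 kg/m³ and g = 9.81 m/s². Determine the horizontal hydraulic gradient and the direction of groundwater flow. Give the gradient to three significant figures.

i ≈ 0.00215; groundwater flows toward the east

Pressure head at well H: ψ = P/(ρg) = 680×1000 / (1000 × 9.81) = 69.32 m.
Total head at well H: h = z + ψ = 1224.58 + 69.32 = 1293.90 m.
Total head at well E: h = 1295.88 m (water level in the piezometer is the total head).
Head difference: h(well H) − h(well E) = 1293.90 − 1295.88 = -1.98 m.
Hydraulic gradient: i = |Δh| / L = 1.98 / 920.3 = 0.00215.
Flow is from higher to lower head: from well E toward well H, i.e. toward the east.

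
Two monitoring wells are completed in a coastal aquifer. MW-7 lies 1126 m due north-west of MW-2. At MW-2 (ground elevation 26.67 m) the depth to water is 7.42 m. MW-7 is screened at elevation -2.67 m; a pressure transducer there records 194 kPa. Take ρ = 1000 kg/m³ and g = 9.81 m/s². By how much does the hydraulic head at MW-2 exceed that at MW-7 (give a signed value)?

Total head at MW-2: h = 26.67 − 7.42 = 19.25 m.
Pressure head at MW-7: ψ = P/(ρg) = 194×1000 / (1000 × 9.81) = 19.78 m.
Total head at MW-7: h = z + ψ = -2.67 + 19.78 = 17.11 m.
Head difference: h(MW-2) − h(MW-7) = 19.25 − 17.11 = 2.14 m.

Δh ≈ 2.14 m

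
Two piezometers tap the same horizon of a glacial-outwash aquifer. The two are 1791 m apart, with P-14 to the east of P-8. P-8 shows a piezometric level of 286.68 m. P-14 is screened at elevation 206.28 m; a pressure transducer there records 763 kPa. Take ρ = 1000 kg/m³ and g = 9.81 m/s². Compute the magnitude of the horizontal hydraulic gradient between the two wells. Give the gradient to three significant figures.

Total head at P-8: h = 286.68 m (water level in the piezometer is the total head).
Pressure head at P-14: ψ = P/(ρg) = 763×1000 / (1000 × 9.81) = 77.78 m.
Total head at P-14: h = z + ψ = 206.28 + 77.78 = 284.06 m.
Head difference: h(P-8) − h(P-14) = 286.68 − 284.06 = 2.62 m.
Hydraulic gradient: i = |Δh| / L = 2.62 / 1791 = 0.00146.

i ≈ 0.00146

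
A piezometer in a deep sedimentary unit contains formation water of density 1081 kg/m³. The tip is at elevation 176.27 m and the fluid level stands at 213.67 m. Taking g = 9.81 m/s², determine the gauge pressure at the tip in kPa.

P ≈ 397 kPa

Pressure head ψ = h − z = 213.67 − 176.27 = 37.40 m.
P = ρgψ = 1081 × 9.81 × 37.40 = 396612 Pa ≈ 397 kPa.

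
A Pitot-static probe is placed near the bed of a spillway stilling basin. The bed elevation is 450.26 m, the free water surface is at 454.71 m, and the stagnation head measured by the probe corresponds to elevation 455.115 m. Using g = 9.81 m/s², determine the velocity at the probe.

v ≈ 2.82 m/s

Near the bed, under hydrostatic conditions, the piezometric head (z + ψ) equals the free-surface elevation, 454.71 m.
Velocity head = total − piezometric = 455.115 − 454.71 = 0.405 m.
v = √(2g·h_v) = √(2 × 9.81 × 0.405) = 2.82 m/s.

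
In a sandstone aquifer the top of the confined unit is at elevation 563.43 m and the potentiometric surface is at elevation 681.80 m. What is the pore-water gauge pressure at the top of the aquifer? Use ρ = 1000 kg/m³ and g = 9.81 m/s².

P ≈ 1160 kPa

Pressure head at the aquifer top: ψ = h − z = 681.80 − 563.43 = 118.37 m.
P = ρgψ = 1000 × 9.81 × 118.37 = 1161210 Pa ≈ 1160 kPa.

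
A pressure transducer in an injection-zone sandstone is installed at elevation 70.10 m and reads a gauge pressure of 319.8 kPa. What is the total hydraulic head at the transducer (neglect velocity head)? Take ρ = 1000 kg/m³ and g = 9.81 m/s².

h ≈ 102.70 m

ψ = P/(ρg) = 319.8×1000 / (1000 × 9.81) = 32.60 m.
h = z + ψ = 70.10 + 32.60 = 102.70 m.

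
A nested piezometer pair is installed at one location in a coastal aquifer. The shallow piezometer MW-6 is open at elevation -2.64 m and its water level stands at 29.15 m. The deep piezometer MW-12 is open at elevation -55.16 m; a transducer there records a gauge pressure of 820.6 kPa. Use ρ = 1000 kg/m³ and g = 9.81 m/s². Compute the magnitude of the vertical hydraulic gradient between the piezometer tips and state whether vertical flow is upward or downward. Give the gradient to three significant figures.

Total head at MW-6: h = 29.15 m (water level in the standpipe).
Pressure head at MW-12: ψ = P/(ρg) = 820.6×1000 / (1000 × 9.81) = 83.65 m.
Total head at MW-12: h = z + ψ = -55.16 + 83.65 = 28.49 m.
Δh = h(MW-6) − h(MW-12) = 29.15 − 28.49 = 0.66 m.
Vertical separation Δz = -2.64 − (-55.16) = 52.52 m.
|i_v| = |Δh| / Δz = 0.66 / 52.52 = 0.0126.
Head is higher in the shallow piezometer, so vertical flow is downward (recharge condition).

|i_v| ≈ 0.0126; vertical flow is downward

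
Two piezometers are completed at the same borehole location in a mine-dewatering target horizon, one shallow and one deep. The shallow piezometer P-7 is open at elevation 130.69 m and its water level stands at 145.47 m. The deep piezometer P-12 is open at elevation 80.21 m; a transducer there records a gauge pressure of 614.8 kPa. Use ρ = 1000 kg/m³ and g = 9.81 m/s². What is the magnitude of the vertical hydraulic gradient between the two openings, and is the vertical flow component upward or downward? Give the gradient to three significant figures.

Total head at P-7: h = 145.47 m (water level in the standpipe).
Pressure head at P-12: ψ = P/(ρg) = 614.8×1000 / (1000 × 9.81) = 62.67 m.
Total head at P-12: h = z + ψ = 80.21 + 62.67 = 142.88 m.
Δh = h(P-7) − h(P-12) = 145.47 − 142.88 = 2.59 m.
Vertical separation Δz = 130.69 − 80.21 = 50.48 m.
|i_v| = |Δh| / Δz = 2.59 / 50.48 = 0.0513.
Head is higher in the shallow piezometer, so vertical flow is downward (recharge condition).

|i_v| ≈ 0.0513; vertical flow is downward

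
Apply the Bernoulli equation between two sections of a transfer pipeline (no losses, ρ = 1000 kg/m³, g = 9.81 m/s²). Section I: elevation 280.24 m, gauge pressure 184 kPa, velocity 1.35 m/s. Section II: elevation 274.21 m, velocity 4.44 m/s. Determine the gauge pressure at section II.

P₂ ≈ 234 kPa

Pressure head at I: ψ₁ = P₁/(ρg) = 184×1000 / (1000 × 9.81) = 18.76 m.
Velocity heads: v₁²/2g = 1.35²/19.62 = 0.093 m; v₂²/2g = 4.44²/19.62 = 1.005 m.
Total head H = z₁ + ψ₁ + v₁²/2g = 280.24 + 18.76 + 0.093 = 299.09 m.
ψ₂ = H − z₂ − v₂²/2g = 299.09 − 274.21 − 1.005 = 23.87 m.
P₂ = ρgψ₂ = 1000 × 9.81 × 23.87 ≈ 234 kPa.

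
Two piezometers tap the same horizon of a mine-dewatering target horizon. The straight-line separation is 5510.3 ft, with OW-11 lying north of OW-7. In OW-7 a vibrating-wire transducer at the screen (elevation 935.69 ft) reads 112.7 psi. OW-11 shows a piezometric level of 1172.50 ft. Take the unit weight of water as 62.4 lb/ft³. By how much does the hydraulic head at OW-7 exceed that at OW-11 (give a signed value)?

Δh ≈ 23.27 ft

Pressure head at OW-7: ψ = 144·P/γ = 144 × 112.7 / 62.4 = 260.08 ft.
Total head at OW-7: h = z + ψ = 935.69 + 260.08 = 1195.77 ft.
Total head at OW-11: h = 1172.50 ft (water level in the piezometer is the total head).
Head difference: h(OW-7) − h(OW-11) = 1195.77 − 1172.50 = 23.27 ft.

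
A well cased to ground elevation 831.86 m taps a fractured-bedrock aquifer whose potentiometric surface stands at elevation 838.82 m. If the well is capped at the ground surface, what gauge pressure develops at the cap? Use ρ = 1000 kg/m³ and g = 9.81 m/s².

P ≈ 68.3 kPa

Head above the cap: Δh = 838.82 − 831.86 = 6.96 m.
P = ρgΔh = 1000 × 9.81 × 6.96 = 68278 Pa ≈ 68.3 kPa.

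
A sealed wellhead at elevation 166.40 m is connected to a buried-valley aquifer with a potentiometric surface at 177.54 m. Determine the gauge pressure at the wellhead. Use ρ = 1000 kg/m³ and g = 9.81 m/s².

Head above the cap: Δh = 177.54 − 166.40 = 11.14 m.
P = ρgΔh = 1000 × 9.81 × 11.14 = 109283 Pa ≈ 109 kPa.

P ≈ 109 kPa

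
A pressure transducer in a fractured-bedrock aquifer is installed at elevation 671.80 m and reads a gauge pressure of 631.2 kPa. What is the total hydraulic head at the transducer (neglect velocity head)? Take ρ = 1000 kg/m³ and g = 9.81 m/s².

ψ = P/(ρg) = 631.2×1000 / (1000 × 9.81) = 64.34 m.
h = z + ψ = 671.80 + 64.34 = 736.14 m.

h ≈ 736.14 m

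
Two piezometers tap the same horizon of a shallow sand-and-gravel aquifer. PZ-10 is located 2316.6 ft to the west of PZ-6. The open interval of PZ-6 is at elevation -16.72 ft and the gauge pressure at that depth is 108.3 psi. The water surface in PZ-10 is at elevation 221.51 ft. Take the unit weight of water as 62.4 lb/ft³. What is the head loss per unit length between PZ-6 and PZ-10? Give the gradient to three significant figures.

i ≈ 0.00505 ft/ft

Pressure head at PZ-6: ψ = 144·P/γ = 144 × 108.3 / 62.4 = 249.92 ft.
Total head at PZ-6: h = z + ψ = -16.72 + 249.92 = 233.20 ft.
Total head at PZ-10: h = 221.51 ft (water level in the piezometer is the total head).
Head difference: h(PZ-6) − h(PZ-10) = 233.20 − 221.51 = 11.69 ft.
Hydraulic gradient: i = |Δh| / L = 11.69 / 2316.6 = 0.00505.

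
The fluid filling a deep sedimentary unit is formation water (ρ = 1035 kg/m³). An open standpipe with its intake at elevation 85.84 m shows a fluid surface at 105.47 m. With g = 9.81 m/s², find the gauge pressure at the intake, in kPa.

P ≈ 199 kPa

Pressure head ψ = h − z = 105.47 − 85.84 = 19.63 m.
P = ρgψ = 1035 × 9.81 × 19.63 = 199310 Pa ≈ 199 kPa.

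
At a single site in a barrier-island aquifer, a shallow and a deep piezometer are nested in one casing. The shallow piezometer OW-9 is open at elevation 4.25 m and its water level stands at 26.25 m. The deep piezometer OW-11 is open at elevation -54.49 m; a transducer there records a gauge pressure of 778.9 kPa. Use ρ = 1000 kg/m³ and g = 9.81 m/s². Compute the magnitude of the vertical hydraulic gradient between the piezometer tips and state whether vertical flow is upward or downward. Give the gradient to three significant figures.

Total head at OW-9: h = 26.25 m (water level in the standpipe).
Pressure head at OW-11: ψ = P/(ρg) = 778.9×1000 / (1000 × 9.81) = 79.40 m.
Total head at OW-11: h = z + ψ = -54.49 + 79.40 = 24.91 m.
Δh = h(OW-9) − h(OW-11) = 26.25 − 24.91 = 1.34 m.
Vertical separation Δz = 4.25 − (-54.49) = 58.74 m.
|i_v| = |Δh| / Δz = 1.34 / 58.74 = 0.0228.
Head is higher in the shallow piezometer, so vertical flow is downward (recharge condition).

|i_v| ≈ 0.0228; vertical flow is downward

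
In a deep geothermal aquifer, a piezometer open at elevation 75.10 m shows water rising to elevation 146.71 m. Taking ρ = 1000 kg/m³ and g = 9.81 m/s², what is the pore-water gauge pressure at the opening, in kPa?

Pressure head ψ = h − z = 146.71 − 75.10 = 71.61 m.
P = ρgψ = 1000 × 9.81 × 71.61 = 702494 Pa ≈ 702 kPa.

P ≈ 702 kPa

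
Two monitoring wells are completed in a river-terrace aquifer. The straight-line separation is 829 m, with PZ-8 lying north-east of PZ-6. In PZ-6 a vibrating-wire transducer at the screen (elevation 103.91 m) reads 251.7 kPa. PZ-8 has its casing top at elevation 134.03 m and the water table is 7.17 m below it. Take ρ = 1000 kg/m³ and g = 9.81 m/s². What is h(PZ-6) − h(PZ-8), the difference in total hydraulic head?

Pressure head at PZ-6: ψ = P/(ρg) = 251.7×1000 / (1000 × 9.81) = 25.66 m.
Total head at PZ-6: h = z + ψ = 103.91 + 25.66 = 129.57 m.
Total head at PZ-8: h = 134.03 − 7.17 = 126.86 m.
Head difference: h(PZ-6) − h(PZ-8) = 129.57 − 126.86 = 2.71 m.

Δh ≈ 2.71 m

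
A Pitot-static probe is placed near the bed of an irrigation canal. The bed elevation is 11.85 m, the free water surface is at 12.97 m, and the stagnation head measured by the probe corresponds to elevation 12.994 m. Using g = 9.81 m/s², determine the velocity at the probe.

v ≈ 0.686 m/s

Near the bed, under hydrostatic conditions, the piezometric head (z + ψ) equals the free-surface elevation, 12.97 m.
Velocity head = total − piezometric = 12.994 − 12.97 = 0.024 m.
v = √(2g·h_v) = √(2 × 9.81 × 0.024) = 0.686 m/s.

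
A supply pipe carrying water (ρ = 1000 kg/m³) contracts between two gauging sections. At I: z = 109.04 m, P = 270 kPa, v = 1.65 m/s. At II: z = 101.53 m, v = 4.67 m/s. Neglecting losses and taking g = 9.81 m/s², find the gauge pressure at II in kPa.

Pressure head at I: ψ₁ = P₁/(ρg) = 270×1000 / (1000 × 9.81) = 27.52 m.
Velocity heads: v₁²/2g = 1.65²/19.62 = 0.139 m; v₂²/2g = 4.67²/19.62 = 1.112 m.
Total head H = z₁ + ψ₁ + v₁²/2g = 109.04 + 27.52 + 0.139 = 136.70 m.
ψ₂ = H − z₂ − v₂²/2g = 136.70 − 101.53 − 1.112 = 34.06 m.
P₂ = ρgψ₂ = 1000 × 9.81 × 34.06 ≈ 334 kPa.

P₂ ≈ 334 kPa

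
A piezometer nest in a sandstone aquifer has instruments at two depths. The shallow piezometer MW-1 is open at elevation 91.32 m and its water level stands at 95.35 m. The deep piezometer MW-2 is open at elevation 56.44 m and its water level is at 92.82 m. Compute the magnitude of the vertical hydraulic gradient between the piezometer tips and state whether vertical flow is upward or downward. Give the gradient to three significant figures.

|i_v| ≈ 0.0725; vertical flow is downward

Total head at MW-1: h = 95.35 m (water level in the standpipe).
Total head at MW-2: h = 92.82 m.
Δh = h(MW-1) − h(MW-2) = 95.35 − 92.82 = 2.53 m.
Vertical separation Δz = 91.32 − 56.44 = 34.88 m.
|i_v| = |Δh| / Δz = 2.53 / 34.88 = 0.0725.
Head is higher in the shallow piezometer, so vertical flow is downward (recharge condition).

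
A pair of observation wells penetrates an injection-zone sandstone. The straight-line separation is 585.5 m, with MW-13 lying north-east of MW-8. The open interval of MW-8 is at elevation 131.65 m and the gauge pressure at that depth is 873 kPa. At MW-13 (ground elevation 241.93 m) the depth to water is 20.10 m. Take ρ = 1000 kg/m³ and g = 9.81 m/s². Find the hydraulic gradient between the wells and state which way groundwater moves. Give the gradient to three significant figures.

i ≈ 0.00203; groundwater flows toward the south-west

Pressure head at MW-8: ψ = P/(ρg) = 873×1000 / (1000 × 9.81) = 88.99 m.
Total head at MW-8: h = z + ψ = 131.65 + 88.99 = 220.64 m.
Total head at MW-13: h = 241.93 − 20.10 = 221.83 m.
Head difference: h(MW-8) − h(MW-13) = 220.64 − 221.83 = -1.19 m.
Hydraulic gradient: i = |Δh| / L = 1.19 / 585.5 = 0.00203.
Flow is from higher to lower head: from MW-13 toward MW-8, i.e. toward the south-west.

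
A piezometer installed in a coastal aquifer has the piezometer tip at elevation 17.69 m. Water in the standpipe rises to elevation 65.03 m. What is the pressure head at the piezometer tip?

ψ ≈ 47.34 m

Total head h = 65.03 m (the water-surface elevation in the piezometer).
Pressure head ψ = h − z = 65.03 − 17.69 = 47.34 m.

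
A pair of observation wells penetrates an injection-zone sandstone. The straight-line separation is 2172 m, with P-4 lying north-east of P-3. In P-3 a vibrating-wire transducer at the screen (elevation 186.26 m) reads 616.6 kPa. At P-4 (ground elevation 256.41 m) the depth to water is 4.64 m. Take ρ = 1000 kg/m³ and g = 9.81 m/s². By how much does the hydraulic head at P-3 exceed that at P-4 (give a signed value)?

Δh ≈ -2.66 m

Pressure head at P-3: ψ = P/(ρg) = 616.6×1000 / (1000 × 9.81) = 62.85 m.
Total head at P-3: h = z + ψ = 186.26 + 62.85 = 249.11 m.
Total head at P-4: h = 256.41 − 4.64 = 251.77 m.
Head difference: h(P-3) − h(P-4) = 249.11 − 251.77 = -2.66 m.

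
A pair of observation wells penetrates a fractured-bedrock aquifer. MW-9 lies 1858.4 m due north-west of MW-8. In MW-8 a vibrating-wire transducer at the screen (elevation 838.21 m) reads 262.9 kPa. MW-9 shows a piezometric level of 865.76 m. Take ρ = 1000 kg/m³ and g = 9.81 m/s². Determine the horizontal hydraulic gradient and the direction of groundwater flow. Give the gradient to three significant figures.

Pressure head at MW-8: ψ = P/(ρg) = 262.9×1000 / (1000 × 9.81) = 26.80 m.
Total head at MW-8: h = z + ψ = 838.21 + 26.80 = 865.01 m.
Total head at MW-9: h = 865.76 m (water level in the piezometer is the total head).
Head difference: h(MW-8) − h(MW-9) = 865.01 − 865.76 = -0.75 m.
Hydraulic gradient: i = |Δh| / L = 0.75 / 1858.4 = 0.000404.
Flow is from higher to lower head: from MW-9 toward MW-8, i.e. toward the south-east.

i ≈ 0.000404; groundwater flows toward the south-east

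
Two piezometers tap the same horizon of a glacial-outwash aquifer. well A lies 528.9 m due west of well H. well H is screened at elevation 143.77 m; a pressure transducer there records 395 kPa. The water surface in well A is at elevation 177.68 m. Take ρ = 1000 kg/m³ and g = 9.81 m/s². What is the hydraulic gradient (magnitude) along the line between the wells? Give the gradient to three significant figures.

i ≈ 0.0120

Pressure head at well H: ψ = P/(ρg) = 395×1000 / (1000 × 9.81) = 40.27 m.
Total head at well H: h = z + ψ = 143.77 + 40.27 = 184.04 m.
Total head at well A: h = 177.68 m (water level in the piezometer is the total head).
Head difference: h(well H) − h(well A) = 184.04 − 177.68 = 6.36 m.
Hydraulic gradient: i = |Δh| / L = 6.36 / 528.9 = 0.0120.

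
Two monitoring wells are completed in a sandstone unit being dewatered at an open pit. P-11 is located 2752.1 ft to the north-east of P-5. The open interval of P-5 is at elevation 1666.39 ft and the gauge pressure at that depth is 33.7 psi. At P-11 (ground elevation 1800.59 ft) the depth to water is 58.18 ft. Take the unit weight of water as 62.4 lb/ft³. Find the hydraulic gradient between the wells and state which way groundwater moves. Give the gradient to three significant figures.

Pressure head at P-5: ψ = 144·P/γ = 144 × 33.7 / 62.4 = 77.77 ft.
Total head at P-5: h = z + ψ = 1666.39 + 77.77 = 1744.16 ft.
Total head at P-11: h = 1800.59 − 58.18 = 1742.41 ft.
Head difference: h(P-5) − h(P-11) = 1744.16 − 1742.41 = 1.75 ft.
Hydraulic gradient: i = |Δh| / L = 1.75 / 2752.1 = 0.000636.
Flow is from higher to lower head: from P-5 toward P-11, i.e. toward the north-east.

i ≈ 0.000636; groundwater flows toward the north-east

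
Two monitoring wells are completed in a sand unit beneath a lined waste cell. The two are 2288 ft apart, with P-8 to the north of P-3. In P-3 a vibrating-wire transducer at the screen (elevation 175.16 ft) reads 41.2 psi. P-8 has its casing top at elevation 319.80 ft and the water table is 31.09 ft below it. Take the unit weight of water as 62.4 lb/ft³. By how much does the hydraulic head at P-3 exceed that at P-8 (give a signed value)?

Pressure head at P-3: ψ = 144·P/γ = 144 × 41.2 / 62.4 = 95.08 ft.
Total head at P-3: h = z + ψ = 175.16 + 95.08 = 270.24 ft.
Total head at P-8: h = 319.80 − 31.09 = 288.71 ft.
Head difference: h(P-3) − h(P-8) = 270.24 − 288.71 = -18.47 ft.

Δh ≈ -18.47 ft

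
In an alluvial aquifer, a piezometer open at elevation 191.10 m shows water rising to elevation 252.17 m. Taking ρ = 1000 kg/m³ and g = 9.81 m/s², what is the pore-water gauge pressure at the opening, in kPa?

P ≈ 599 kPa

Pressure head ψ = h − z = 252.17 − 191.10 = 61.07 m.
P = ρgψ = 1000 × 9.81 × 61.07 = 599097 Pa ≈ 599 kPa.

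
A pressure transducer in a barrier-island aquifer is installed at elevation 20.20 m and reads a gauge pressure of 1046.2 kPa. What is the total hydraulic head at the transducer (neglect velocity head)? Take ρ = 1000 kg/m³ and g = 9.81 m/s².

h ≈ 126.85 m

ψ = P/(ρg) = 1046.2×1000 / (1000 × 9.81) = 106.65 m.
h = z + ψ = 20.20 + 106.65 = 126.85 m.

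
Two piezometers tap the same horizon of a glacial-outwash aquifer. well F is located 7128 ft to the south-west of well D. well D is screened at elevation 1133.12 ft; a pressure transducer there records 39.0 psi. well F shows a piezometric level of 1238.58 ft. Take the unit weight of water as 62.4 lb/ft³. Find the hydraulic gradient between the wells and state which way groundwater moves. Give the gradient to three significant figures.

Pressure head at well D: ψ = 144·P/γ = 144 × 39.0 / 62.4 = 90.00 ft.
Total head at well D: h = z + ψ = 1133.12 + 90.00 = 1223.12 ft.
Total head at well F: h = 1238.58 ft (water level in the piezometer is the total head).
Head difference: h(well D) − h(well F) = 1223.12 − 1238.58 = -15.46 ft.
Hydraulic gradient: i = |Δh| / L = 15.46 / 7128 = 0.00217.
Flow is from higher to lower head: from well F toward well D, i.e. toward the north-east.

i ≈ 0.00217; groundwater flows toward the north-east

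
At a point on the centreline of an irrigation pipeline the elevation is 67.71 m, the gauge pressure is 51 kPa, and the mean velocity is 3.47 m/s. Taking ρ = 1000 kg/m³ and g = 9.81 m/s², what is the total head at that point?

h ≈ 73.52 m

Pressure head ψ = P/(ρg) = 51×1000 / (1000 × 9.81) = 5.20 m.
Velocity head = v²/(2g) = 3.47² / (2 × 9.81) = 0.614 m.
h = z + ψ + v²/(2g) = 67.71 + 5.20 + 0.614 = 73.52 m.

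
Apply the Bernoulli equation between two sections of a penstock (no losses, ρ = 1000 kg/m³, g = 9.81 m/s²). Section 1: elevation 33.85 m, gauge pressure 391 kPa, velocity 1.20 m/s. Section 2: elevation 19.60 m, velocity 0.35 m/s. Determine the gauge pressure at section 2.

P₂ ≈ 531 kPa

Pressure head at 1: ψ₁ = P₁/(ρg) = 391×1000 / (1000 × 9.81) = 39.86 m.
Velocity heads: v₁²/2g = 1.20²/19.62 = 0.073 m; v₂²/2g = 0.35²/19.62 = 0.006 m.
Total head H = z₁ + ψ₁ + v₁²/2g = 33.85 + 39.86 + 0.073 = 73.78 m.
ψ₂ = H − z₂ − v₂²/2g = 73.78 − 19.60 − 0.006 = 54.17 m.
P₂ = ρgψ₂ = 1000 × 9.81 × 54.17 ≈ 531 kPa.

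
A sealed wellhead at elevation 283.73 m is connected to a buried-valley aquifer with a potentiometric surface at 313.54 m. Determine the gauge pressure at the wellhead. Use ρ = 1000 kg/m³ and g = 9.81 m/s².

P ≈ 292 kPa

Head above the cap: Δh = 313.54 − 283.73 = 29.81 m.
P = ρgΔh = 1000 × 9.81 × 29.81 = 292436 Pa ≈ 292 kPa.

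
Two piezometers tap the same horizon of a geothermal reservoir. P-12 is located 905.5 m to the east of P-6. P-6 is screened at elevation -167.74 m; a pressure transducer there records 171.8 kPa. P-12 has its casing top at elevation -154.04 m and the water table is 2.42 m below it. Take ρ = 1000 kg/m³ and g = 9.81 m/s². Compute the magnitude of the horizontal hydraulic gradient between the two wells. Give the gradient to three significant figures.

i ≈ 0.00688

Pressure head at P-6: ψ = P/(ρg) = 171.8×1000 / (1000 × 9.81) = 17.51 m.
Total head at P-6: h = z + ψ = -167.74 + 17.51 = -150.23 m.
Total head at P-12: h = -154.04 − 2.42 = -156.46 m.
Head difference: h(P-6) − h(P-12) = -150.23 − (-156.46) = 6.23 m.
Hydraulic gradient: i = |Δh| / L = 6.23 / 905.5 = 0.00688.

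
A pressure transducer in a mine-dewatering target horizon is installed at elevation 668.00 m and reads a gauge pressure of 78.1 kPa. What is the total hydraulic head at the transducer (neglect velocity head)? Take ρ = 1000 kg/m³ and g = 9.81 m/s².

ψ = P/(ρg) = 78.1×1000 / (1000 × 9.81) = 7.96 m.
h = z + ψ = 668.00 + 7.96 = 675.96 m.

h ≈ 675.96 m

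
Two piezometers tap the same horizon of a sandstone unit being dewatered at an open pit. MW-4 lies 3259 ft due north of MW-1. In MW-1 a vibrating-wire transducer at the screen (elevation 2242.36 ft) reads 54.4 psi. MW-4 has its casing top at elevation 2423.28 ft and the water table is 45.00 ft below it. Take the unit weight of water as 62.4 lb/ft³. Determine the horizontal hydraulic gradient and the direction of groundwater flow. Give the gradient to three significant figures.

i ≈ 0.00319; groundwater flows toward the south

Pressure head at MW-1: ψ = 144·P/γ = 144 × 54.4 / 62.4 = 125.54 ft.
Total head at MW-1: h = z + ψ = 2242.36 + 125.54 = 2367.90 ft.
Total head at MW-4: h = 2423.28 − 45.00 = 2378.28 ft.
Head difference: h(MW-1) − h(MW-4) = 2367.90 − 2378.28 = -10.38 ft.
Hydraulic gradient: i = |Δh| / L = 10.38 / 3259 = 0.00319.
Flow is from higher to lower head: from MW-4 toward MW-1, i.e. toward the south.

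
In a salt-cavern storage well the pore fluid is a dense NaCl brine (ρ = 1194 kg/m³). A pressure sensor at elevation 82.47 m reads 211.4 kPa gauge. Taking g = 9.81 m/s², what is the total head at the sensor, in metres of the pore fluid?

ψ = P/(ρg) = 211.4×1000 / (1194 × 9.81) = 18.05 m.
h = z + ψ = 82.47 + 18.05 = 100.52 m.

h ≈ 100.52 m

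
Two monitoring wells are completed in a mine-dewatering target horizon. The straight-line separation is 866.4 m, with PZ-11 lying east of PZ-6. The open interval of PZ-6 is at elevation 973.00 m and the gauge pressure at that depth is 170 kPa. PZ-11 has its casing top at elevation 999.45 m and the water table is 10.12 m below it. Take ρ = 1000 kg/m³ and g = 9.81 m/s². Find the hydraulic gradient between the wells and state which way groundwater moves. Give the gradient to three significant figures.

Pressure head at PZ-6: ψ = P/(ρg) = 170×1000 / (1000 × 9.81) = 17.33 m.
Total head at PZ-6: h = z + ψ = 973.00 + 17.33 = 990.33 m.
Total head at PZ-11: h = 999.45 − 10.12 = 989.33 m.
Head difference: h(PZ-6) − h(PZ-11) = 990.33 − 989.33 = 1.00 m.
Hydraulic gradient: i = |Δh| / L = 1.00 / 866.4 = 0.00115.
Flow is from higher to lower head: from PZ-6 toward PZ-11, i.e. toward the east.

i ≈ 0.00115; groundwater flows toward the east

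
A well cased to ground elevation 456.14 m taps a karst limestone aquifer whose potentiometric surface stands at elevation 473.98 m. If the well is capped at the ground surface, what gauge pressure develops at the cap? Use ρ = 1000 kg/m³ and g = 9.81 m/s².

P ≈ 175 kPa

Head above the cap: Δh = 473.98 − 456.14 = 17.84 m.
P = ρgΔh = 1000 × 9.81 × 17.84 = 175010 Pa ≈ 175 kPa.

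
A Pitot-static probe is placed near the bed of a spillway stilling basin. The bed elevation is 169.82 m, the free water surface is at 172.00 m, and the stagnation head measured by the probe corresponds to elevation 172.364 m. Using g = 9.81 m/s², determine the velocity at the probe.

Near the bed, under hydrostatic conditions, the piezometric head (z + ψ) equals the free-surface elevation, 172.00 m.
Velocity head = total − piezometric = 172.364 − 172.00 = 0.364 m.
v = √(2g·h_v) = √(2 × 9.81 × 0.364) = 2.67 m/s.

v ≈ 2.67 m/s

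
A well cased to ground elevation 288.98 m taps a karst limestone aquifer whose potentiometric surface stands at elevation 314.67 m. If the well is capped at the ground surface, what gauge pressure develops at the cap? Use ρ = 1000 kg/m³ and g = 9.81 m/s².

Head above the cap: Δh = 314.67 − 288.98 = 25.69 m.
P = ρgΔh = 1000 × 9.81 × 25.69 = 252019 Pa ≈ 252 kPa.

P ≈ 252 kPa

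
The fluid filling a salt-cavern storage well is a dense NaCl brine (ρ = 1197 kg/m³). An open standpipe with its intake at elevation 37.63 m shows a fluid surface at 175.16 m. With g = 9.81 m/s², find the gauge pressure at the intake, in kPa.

Pressure head ψ = h − z = 175.16 − 37.63 = 137.53 m.
P = ρgψ = 1197 × 9.81 × 137.53 = 1614956 Pa ≈ 1610 kPa.

P ≈ 1610 kPa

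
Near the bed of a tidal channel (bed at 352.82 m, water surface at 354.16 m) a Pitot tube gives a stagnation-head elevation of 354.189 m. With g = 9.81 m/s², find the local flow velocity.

v ≈ 0.754 m/s

Near the bed, under hydrostatic conditions, the piezometric head (z + ψ) equals the free-surface elevation, 354.16 m.
Velocity head = total − piezometric = 354.189 − 354.16 = 0.029 m.
v = √(2g·h_v) = √(2 × 9.81 × 0.029) = 0.754 m/s.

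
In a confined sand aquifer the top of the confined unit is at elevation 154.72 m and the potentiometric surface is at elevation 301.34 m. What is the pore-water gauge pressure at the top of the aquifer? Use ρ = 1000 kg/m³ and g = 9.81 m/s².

P ≈ 1440 kPa

Pressure head at the aquifer top: ψ = h − z = 301.34 − 154.72 = 146.62 m.
P = ρgψ = 1000 × 9.81 × 146.62 = 1438342 Pa ≈ 1440 kPa.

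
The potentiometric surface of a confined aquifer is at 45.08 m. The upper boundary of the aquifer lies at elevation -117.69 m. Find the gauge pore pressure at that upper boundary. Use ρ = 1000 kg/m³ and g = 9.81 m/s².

P ≈ 1600 kPa

Pressure head at the aquifer top: ψ = h − z = 45.08 − (-117.69) = 162.77 m.
P = ρgψ = 1000 × 9.81 × 162.77 = 1596774 Pa ≈ 1600 kPa.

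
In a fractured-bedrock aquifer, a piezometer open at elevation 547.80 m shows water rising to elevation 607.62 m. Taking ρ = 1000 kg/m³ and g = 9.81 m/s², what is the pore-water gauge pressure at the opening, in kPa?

Pressure head ψ = h − z = 607.62 − 547.80 = 59.82 m.
P = ρgψ = 1000 × 9.81 × 59.82 = 586834 Pa ≈ 587 kPa.

P ≈ 587 kPa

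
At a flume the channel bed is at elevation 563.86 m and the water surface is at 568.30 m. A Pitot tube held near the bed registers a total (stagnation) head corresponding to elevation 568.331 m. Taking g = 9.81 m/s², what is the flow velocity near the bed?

Near the bed, under hydrostatic conditions, the piezometric head (z + ψ) equals the free-surface elevation, 568.30 m.
Velocity head = total − piezometric = 568.331 − 568.30 = 0.031 m.
v = √(2g·h_v) = √(2 × 9.81 × 0.031) = 0.780 m/s.

v ≈ 0.780 m/s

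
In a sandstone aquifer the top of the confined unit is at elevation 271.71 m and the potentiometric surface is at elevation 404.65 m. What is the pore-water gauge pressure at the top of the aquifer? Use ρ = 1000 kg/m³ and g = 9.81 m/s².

P ≈ 1300 kPa

Pressure head at the aquifer top: ψ = h − z = 404.65 − 271.71 = 132.94 m.
P = ρgψ = 1000 × 9.81 × 132.94 = 1304141 Pa ≈ 1300 kPa.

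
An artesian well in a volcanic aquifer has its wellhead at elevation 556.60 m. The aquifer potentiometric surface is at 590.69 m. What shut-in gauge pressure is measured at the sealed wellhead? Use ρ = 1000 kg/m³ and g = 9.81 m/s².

Head above the cap: Δh = 590.69 − 556.60 = 34.09 m.
P = ρgΔh = 1000 × 9.81 × 34.09 = 334423 Pa ≈ 334 kPa.

P ≈ 334 kPa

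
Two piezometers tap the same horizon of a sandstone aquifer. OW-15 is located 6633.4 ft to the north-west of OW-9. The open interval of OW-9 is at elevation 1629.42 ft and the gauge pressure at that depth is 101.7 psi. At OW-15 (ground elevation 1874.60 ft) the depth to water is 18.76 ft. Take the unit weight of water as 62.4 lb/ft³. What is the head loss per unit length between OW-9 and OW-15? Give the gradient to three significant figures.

Pressure head at OW-9: ψ = 144·P/γ = 144 × 101.7 / 62.4 = 234.69 ft.
Total head at OW-9: h = z + ψ = 1629.42 + 234.69 = 1864.11 ft.
Total head at OW-15: h = 1874.60 − 18.76 = 1855.84 ft.
Head difference: h(OW-9) − h(OW-15) = 1864.11 − 1855.84 = 8.27 ft.
Hydraulic gradient: i = |Δh| / L = 8.27 / 6633.4 = 0.00125.

i ≈ 0.00125 ft/ft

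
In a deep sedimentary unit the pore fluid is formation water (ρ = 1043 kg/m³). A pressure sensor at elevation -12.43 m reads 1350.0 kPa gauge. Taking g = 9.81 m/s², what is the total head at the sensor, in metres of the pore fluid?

ψ = P/(ρg) = 1350.0×1000 / (1043 × 9.81) = 131.94 m.
h = z + ψ = -12.43 + 131.94 = 119.51 m.

h ≈ 119.51 m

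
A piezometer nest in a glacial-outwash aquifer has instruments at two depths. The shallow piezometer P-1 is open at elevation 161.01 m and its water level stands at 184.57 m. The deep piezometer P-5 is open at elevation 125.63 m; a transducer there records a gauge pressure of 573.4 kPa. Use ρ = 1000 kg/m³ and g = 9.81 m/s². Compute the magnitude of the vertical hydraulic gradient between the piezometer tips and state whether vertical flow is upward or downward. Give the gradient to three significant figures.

|i_v| ≈ 0.0138; vertical flow is downward

Total head at P-1: h = 184.57 m (water level in the standpipe).
Pressure head at P-5: ψ = P/(ρg) = 573.4×1000 / (1000 × 9.81) = 58.45 m.
Total head at P-5: h = z + ψ = 125.63 + 58.45 = 184.08 m.
Δh = h(P-1) − h(P-5) = 184.57 − 184.08 = 0.49 m.
Vertical separation Δz = 161.01 − 125.63 = 35.38 m.
|i_v| = |Δh| / Δz = 0.49 / 35.38 = 0.0138.
Head is higher in the shallow piezometer, so vertical flow is downward (recharge condition).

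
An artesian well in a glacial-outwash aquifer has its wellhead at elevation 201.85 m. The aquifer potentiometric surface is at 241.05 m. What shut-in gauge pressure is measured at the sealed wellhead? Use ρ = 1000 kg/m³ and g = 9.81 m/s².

Head above the cap: Δh = 241.05 − 201.85 = 39.20 m.
P = ρgΔh = 1000 × 9.81 × 39.20 = 384552 Pa ≈ 385 kPa.

P ≈ 385 kPa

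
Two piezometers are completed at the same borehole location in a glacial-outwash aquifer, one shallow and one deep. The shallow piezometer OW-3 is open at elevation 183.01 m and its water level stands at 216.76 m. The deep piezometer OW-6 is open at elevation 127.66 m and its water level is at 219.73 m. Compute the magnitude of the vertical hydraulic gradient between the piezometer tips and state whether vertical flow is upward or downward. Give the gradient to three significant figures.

|i_v| ≈ 0.0537; vertical flow is upward

Total head at OW-3: h = 216.76 m (water level in the standpipe).
Total head at OW-6: h = 219.73 m.
Δh = h(OW-3) − h(OW-6) = 216.76 − 219.73 = -2.97 m.
Vertical separation Δz = 183.01 − 127.66 = 55.35 m.
|i_v| = |Δh| / Δz = 2.97 / 55.35 = 0.0537.
Head is higher in the deep piezometer, so vertical flow is upward (discharge condition).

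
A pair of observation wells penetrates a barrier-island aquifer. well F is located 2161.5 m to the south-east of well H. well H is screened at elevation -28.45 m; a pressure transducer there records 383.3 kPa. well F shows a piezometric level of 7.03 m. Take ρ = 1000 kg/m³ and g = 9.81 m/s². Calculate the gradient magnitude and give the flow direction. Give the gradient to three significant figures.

i ≈ 0.00166; groundwater flows toward the south-east

Pressure head at well H: ψ = P/(ρg) = 383.3×1000 / (1000 × 9.81) = 39.07 m.
Total head at well H: h = z + ψ = -28.45 + 39.07 = 10.62 m.
Total head at well F: h = 7.03 m (water level in the piezometer is the total head).
Head difference: h(well H) − h(well F) = 10.62 − 7.03 = 3.59 m.
Hydraulic gradient: i = |Δh| / L = 3.59 / 2161.5 = 0.00166.
Flow is from higher to lower head: from well H toward well F, i.e. toward the south-east.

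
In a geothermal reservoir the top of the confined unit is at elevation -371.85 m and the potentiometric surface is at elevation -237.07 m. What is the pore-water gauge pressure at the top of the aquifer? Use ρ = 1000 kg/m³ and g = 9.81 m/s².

Pressure head at the aquifer top: ψ = h − z = -237.07 − (-371.85) = 134.78 m.
P = ρgψ = 1000 × 9.81 × 134.78 = 1322192 Pa ≈ 1320 kPa.

P ≈ 1320 kPa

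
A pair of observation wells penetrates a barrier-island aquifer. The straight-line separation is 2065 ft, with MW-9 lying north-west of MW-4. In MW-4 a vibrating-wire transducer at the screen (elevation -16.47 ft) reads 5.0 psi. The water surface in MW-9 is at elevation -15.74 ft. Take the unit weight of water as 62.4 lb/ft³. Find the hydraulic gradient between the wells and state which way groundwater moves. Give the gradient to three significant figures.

i ≈ 0.00523; groundwater flows toward the north-west

Pressure head at MW-4: ψ = 144·P/γ = 144 × 5.0 / 62.4 = 11.54 ft.
Total head at MW-4: h = z + ψ = -16.47 + 11.54 = -4.93 ft.
Total head at MW-9: h = -15.74 ft (water level in the piezometer is the total head).
Head difference: h(MW-4) − h(MW-9) = -4.93 − (-15.74) = 10.81 ft.
Hydraulic gradient: i = |Δh| / L = 10.81 / 2065 = 0.00523.
Flow is from higher to lower head: from MW-4 toward MW-9, i.e. toward the north-west.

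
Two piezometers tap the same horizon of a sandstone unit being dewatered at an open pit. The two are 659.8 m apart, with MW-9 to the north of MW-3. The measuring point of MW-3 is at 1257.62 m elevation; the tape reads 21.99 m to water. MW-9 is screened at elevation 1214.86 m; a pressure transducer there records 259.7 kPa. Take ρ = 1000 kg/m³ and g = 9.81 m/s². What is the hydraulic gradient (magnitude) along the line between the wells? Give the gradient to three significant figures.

Total head at MW-3: h = 1257.62 − 21.99 = 1235.63 m.
Pressure head at MW-9: ψ = P/(ρg) = 259.7×1000 / (1000 × 9.81) = 26.47 m.
Total head at MW-9: h = z + ψ = 1214.86 + 26.47 = 1241.33 m.
Head difference: h(MW-3) − h(MW-9) = 1235.63 − 1241.33 = -5.70 m.
Hydraulic gradient: i = |Δh| / L = 5.70 / 659.8 = 0.00864.

i ≈ 0.00864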